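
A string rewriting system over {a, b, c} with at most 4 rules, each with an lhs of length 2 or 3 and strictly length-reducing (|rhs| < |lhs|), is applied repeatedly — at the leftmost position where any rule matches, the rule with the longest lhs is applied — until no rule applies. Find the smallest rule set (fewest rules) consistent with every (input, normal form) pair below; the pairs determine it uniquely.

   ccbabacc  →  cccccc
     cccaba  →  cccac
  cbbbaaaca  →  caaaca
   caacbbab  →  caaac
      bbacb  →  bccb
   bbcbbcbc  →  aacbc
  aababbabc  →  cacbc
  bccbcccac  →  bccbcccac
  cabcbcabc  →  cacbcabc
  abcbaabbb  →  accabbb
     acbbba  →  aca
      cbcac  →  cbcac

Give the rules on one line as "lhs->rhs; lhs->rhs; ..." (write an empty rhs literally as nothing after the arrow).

aab->c; ba->c; bcb->cb; cbb->aa

  | ccbabacc => cccbacc => cccccc
  | cccaba => cccac
  | cbbbaaaca => aabaaaca => caaaca
  | caacbbab => caaaaab => caaac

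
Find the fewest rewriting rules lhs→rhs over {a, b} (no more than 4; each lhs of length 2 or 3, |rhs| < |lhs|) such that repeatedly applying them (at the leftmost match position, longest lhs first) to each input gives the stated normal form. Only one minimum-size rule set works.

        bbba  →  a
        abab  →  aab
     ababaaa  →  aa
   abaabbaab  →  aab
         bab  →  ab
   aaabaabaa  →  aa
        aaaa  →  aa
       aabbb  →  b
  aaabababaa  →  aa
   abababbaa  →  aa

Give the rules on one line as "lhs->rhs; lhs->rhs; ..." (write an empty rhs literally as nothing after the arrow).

aaa->aa; abb->b; ba->a

  | bbba => bba => ba => a
  | abab => aab
  | ababaaa => aabaaa => aaaaa => aaaa => aaa => aa
  | abaabbaab => aaabbaab => aabbaab => abaab => aaab => aab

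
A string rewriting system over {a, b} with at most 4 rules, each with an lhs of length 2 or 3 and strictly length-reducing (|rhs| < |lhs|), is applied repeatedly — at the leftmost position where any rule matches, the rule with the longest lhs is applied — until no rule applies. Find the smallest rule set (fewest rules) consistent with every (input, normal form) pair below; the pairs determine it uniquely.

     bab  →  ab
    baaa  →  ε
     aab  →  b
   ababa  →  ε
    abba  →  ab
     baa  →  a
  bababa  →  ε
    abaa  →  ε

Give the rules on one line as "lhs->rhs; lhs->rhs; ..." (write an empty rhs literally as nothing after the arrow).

  | bab => ab
  | baaa => aa => ε
  | aab => b
  | ababa => aaba => ba => ε

aa->; ba->; bab->ab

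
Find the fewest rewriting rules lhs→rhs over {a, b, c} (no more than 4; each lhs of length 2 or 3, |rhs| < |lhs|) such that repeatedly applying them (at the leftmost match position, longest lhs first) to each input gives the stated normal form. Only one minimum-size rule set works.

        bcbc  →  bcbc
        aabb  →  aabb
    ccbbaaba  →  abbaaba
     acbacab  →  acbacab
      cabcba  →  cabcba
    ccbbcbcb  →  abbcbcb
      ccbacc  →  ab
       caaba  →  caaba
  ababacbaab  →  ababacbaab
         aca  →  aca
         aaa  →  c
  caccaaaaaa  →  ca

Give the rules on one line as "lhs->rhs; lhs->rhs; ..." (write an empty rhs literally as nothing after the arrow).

aaa->c; acc->; cc->a

  | bcbc
  | aabb
  | ccbbaaba => abbaaba
  | acbacab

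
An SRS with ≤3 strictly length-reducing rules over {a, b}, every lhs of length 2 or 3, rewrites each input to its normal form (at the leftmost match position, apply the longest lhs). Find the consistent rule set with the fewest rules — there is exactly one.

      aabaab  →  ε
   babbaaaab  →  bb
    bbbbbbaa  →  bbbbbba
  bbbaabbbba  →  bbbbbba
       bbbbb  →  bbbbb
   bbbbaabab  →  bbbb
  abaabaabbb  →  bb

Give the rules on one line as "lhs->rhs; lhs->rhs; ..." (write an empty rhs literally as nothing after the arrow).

  | aabaab => abaab => aab => ab => ε
  | babbaaaab => bbaaaab => bbaaab => bbaab => bbab => bb
  | bbbbbbaa => bbbbbba
  | bbbaabbbba => bbbabbbba => bbbbbba

aa->a; ab->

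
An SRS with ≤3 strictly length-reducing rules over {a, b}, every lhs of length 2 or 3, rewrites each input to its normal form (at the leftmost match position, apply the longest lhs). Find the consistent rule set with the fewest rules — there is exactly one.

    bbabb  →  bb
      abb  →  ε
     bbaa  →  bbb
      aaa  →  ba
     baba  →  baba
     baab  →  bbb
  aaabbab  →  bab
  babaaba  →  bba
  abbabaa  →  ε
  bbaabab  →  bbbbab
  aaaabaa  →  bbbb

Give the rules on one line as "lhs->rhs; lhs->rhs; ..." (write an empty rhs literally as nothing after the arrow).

aa->b; abb->

  | bbabb => bb
  | abb => ε
  | bbaa => bbb
  | aaa => ba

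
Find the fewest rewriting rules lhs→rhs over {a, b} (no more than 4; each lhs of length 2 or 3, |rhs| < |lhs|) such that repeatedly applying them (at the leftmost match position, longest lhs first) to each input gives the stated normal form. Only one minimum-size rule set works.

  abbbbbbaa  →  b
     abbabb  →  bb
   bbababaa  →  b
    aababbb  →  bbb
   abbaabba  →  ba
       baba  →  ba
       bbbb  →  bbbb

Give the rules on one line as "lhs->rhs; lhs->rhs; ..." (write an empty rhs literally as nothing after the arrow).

  | abbbbbbaa => bbbbbaa => bbbbaa => bbbaa => bbaa => baa => b
  | abbabb => babb => bb
  | bbababaa => bababaa => babaa => baa => b
  | aababbb => babbb => bbb

aa->; ab->; bba->ba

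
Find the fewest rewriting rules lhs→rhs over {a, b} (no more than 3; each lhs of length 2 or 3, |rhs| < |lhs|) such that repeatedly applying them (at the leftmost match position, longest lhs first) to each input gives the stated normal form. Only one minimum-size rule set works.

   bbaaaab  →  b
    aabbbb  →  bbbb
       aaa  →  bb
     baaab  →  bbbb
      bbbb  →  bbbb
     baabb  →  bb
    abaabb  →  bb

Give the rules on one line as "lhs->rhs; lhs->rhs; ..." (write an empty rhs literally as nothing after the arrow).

aaa->bb; ab->b; bab->ab

  | bbaaaab => bbbbab => bbbab => bbab => bab => ab => b
  | aabbbb => abbbb => bbbb
  | aaa => bb
  | baaab => bbbb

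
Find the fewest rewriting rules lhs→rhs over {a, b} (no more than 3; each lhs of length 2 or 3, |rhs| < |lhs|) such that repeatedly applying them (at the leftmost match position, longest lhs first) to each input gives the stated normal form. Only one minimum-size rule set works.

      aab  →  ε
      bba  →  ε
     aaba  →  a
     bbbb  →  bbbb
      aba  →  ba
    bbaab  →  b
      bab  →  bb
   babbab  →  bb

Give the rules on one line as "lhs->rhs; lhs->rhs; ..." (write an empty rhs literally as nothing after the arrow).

  | aab => ε
  | bba => ε
  | aaba => a
  | bbbb

aab->; ab->b; bba->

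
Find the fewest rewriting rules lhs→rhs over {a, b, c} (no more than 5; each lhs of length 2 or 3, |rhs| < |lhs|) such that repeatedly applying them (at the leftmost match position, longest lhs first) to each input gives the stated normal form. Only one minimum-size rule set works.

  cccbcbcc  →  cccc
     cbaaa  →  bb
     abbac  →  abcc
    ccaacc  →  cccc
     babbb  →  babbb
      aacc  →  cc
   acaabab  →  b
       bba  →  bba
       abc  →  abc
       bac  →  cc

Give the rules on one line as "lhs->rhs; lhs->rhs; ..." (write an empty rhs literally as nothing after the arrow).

aa->; aaa->bb; bac->cc; cb->

  | cccbcbcc => cccbcc => cccc
  | cbaaa => aaa => bb
  | abbac => abcc
  | ccaacc => cccc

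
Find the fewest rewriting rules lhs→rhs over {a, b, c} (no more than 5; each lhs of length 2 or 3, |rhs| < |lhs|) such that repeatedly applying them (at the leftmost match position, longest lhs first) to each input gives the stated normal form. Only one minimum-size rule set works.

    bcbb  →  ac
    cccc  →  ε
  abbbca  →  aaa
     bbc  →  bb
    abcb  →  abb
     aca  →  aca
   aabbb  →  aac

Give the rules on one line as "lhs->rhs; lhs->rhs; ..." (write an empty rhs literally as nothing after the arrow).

  | bcbb => bbb => ac
  | cccc => cc => ε
  | abbbca => aacca => aaa
  | bbc => bb

aab->ab; bbb->ac; bc->b; cc->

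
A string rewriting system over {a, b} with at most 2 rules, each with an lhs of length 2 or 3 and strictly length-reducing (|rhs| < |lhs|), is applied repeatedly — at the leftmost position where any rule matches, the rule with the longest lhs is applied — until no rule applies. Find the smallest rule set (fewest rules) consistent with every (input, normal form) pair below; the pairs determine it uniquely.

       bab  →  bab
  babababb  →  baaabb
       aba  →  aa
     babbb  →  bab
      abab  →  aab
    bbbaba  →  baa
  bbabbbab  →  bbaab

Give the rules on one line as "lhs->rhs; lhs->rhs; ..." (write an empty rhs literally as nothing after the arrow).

aba->aa; bbb->b

  | bab
  | babababb => baababb => baaabb
  | aba => aa
  | babbb => bab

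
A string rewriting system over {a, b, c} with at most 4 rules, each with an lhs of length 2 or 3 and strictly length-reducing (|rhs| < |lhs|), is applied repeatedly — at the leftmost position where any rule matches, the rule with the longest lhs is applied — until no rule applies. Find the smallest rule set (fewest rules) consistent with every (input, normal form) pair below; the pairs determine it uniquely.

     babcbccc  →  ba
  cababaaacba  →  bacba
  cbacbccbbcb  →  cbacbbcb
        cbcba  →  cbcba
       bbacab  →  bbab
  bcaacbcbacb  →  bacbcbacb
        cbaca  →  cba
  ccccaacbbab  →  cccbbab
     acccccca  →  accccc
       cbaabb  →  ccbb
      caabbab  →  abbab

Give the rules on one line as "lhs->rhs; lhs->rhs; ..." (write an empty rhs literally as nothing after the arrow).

  | babcbccc => babcc => ba
  | cababaaacba => babaaacba => bacacba => bacba
  | cbacbccbbcb => cbacbbcb
  | cbcba

baa->c; bcc->; ca->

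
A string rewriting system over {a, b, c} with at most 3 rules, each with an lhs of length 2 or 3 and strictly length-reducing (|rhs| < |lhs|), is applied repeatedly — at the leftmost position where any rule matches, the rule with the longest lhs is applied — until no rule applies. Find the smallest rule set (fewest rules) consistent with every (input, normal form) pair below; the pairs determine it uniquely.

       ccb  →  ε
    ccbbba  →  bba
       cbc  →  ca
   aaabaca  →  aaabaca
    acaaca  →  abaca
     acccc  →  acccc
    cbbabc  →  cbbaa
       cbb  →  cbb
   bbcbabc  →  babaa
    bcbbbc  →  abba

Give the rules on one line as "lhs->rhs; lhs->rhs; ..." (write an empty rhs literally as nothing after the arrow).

bc->a; caa->ba; ccb->

  | ccb => ε
  | ccbbba => bba
  | cbc => ca
  | aaabaca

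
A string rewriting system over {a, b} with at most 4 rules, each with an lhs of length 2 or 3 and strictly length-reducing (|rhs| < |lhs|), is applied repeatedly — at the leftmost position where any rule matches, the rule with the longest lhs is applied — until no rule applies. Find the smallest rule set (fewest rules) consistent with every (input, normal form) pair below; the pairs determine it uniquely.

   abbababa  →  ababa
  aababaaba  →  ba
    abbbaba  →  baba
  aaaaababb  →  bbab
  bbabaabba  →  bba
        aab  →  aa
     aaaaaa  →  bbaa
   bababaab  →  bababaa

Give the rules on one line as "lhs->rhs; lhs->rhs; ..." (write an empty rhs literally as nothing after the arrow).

aaa->ba; aab->aa; abb->

  | abbababa => ababa
  | aababaaba => aaabaaba => babaaba => babaaa => babba => ba
  | abbbaba => baba
  | aaaaababb => baaababb => bbababb => bbab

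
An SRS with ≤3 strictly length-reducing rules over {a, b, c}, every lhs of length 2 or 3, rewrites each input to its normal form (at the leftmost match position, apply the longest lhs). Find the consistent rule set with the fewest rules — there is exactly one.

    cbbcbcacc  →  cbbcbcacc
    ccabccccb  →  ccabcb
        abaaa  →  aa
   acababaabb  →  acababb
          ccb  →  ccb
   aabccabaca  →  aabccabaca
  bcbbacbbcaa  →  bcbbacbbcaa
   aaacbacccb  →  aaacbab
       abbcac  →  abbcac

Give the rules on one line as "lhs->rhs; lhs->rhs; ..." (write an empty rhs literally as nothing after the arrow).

baa->; ccc->

  | cbbcbcacc
  | ccabccccb => ccabcb
  | abaaa => aa
  | acababaabb => acababb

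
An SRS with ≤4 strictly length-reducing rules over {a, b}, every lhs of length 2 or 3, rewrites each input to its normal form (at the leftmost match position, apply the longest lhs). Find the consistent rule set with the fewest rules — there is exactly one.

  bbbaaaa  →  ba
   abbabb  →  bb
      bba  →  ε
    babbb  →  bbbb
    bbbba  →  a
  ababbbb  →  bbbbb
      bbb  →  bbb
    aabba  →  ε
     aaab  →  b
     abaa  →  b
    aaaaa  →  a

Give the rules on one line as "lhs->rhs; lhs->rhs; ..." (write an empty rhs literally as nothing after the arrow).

  | bbbaaaa => baaaaa => baaa => ba
  | abbabb => bbabb => aabb => bb
  | bba => aa => ε
  | babbb => bbbb

aa->; ab->b; bba->aa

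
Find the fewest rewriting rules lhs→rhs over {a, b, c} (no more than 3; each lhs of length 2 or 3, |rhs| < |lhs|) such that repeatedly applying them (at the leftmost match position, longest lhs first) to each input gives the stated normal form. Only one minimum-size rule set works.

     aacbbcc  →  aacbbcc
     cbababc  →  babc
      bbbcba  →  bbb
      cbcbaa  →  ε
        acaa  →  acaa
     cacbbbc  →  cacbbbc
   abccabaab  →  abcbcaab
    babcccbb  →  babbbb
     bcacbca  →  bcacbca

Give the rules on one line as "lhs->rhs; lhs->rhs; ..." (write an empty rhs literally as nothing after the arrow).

cab->bc; cba->; ccc->b

  | aacbbcc
  | cbababc => babc
  | bbbcba => bbb
  | cbcbaa => cba => ε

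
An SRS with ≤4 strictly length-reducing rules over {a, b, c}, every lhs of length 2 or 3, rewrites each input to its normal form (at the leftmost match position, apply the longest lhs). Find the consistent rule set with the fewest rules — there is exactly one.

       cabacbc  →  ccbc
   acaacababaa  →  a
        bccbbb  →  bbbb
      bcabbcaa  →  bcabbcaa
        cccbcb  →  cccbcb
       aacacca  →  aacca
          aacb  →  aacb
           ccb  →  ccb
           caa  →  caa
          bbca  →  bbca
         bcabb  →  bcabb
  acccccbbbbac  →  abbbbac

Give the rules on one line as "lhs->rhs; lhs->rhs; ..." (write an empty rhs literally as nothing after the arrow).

aba->; aca->a; cbb->bb

  | cabacbc => ccbc
  | acaacababaa => aacababaa => aababaa => abaa => a
  | bccbbb => bcbbb => bbbb
  | bcabbcaa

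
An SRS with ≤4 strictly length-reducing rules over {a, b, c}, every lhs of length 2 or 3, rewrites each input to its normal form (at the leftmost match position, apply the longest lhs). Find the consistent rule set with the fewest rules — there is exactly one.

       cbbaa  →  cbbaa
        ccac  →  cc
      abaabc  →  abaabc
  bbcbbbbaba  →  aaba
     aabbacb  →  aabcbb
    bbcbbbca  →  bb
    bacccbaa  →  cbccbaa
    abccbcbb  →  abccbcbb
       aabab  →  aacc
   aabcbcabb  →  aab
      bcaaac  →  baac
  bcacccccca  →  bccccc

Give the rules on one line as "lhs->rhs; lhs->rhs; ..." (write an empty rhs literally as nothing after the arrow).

  | cbbaa
  | ccac => cc
  | abaabc
  | bbcbbbbaba => bbcababa => bbbaba => aaba

bab->cc; bac->cb; bbb->a; ca->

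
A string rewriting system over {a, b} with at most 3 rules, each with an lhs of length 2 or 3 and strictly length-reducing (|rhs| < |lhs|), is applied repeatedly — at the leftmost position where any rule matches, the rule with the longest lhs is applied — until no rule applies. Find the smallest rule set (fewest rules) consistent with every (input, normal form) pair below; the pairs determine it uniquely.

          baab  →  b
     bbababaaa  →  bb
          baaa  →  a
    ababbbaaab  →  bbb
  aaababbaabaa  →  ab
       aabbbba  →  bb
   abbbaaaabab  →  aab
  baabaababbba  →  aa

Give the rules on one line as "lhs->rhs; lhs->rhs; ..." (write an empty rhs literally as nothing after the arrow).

  | baab => b
  | bbababaaa => bababaaa => ababaaa => aabaaa => aaa => bb
  | baaa => a
  | ababbbaaab => aabbbaaab => aabbab => aabab => aaab => bbb

aaa->bb; ba->a; baa->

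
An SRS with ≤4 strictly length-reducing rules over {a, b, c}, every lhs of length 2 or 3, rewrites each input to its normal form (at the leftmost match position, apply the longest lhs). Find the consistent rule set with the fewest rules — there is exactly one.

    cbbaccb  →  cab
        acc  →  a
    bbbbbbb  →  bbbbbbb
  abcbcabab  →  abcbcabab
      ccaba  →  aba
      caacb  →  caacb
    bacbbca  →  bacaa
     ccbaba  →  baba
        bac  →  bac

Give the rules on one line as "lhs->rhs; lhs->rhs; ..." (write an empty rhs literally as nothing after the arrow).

bba->a; bbc->a; cc->

  | cbbaccb => caccb => cab
  | acc => a
  | bbbbbbb
  | abcbcabab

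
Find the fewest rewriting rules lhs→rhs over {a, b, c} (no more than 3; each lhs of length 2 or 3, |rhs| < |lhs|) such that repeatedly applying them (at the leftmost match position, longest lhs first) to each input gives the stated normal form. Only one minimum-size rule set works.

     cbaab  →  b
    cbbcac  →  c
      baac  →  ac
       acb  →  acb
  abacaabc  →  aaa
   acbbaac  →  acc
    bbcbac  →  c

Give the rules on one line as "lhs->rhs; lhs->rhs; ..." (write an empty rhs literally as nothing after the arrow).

  | cbaab => cab => b
  | cbbcac => cbaac => cac => c
  | baac => ac
  | acb

ba->; bc->a; ca->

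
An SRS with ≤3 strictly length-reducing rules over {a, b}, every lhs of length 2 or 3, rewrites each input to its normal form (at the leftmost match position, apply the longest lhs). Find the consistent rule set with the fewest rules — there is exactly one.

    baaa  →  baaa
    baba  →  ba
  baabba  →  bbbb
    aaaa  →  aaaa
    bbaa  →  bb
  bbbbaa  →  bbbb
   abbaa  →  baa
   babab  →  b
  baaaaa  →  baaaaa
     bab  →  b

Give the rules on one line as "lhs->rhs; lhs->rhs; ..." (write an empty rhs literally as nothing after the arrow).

aab->bb; ab->; bba->bb

  | baaa
  | baba => ba
  | baabba => bbbba => bbbb
  | aaaa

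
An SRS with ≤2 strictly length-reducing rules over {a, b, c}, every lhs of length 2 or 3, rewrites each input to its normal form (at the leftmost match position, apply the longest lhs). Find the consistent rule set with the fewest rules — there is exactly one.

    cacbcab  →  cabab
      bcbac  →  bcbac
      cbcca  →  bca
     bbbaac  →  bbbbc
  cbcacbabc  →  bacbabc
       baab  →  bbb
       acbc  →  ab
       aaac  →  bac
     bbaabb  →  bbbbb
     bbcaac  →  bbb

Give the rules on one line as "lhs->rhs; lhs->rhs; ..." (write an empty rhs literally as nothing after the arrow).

  | cacbcab => cabab
  | bcbac
  | cbcca => bca
  | bbbaac => bbbbc

aa->b; cbc->b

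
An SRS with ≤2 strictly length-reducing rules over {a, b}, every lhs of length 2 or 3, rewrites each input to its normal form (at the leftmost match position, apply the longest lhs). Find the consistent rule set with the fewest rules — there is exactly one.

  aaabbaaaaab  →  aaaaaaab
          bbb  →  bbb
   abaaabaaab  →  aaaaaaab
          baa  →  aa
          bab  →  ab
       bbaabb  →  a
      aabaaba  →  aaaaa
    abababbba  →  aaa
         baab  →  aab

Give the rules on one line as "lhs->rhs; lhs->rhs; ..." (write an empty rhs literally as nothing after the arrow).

abb->; ba->a

  | aaabbaaaaab => aaaaaaab
  | bbb
  | abaaabaaab => aaaabaaab => aaaaaaab
  | baa => aa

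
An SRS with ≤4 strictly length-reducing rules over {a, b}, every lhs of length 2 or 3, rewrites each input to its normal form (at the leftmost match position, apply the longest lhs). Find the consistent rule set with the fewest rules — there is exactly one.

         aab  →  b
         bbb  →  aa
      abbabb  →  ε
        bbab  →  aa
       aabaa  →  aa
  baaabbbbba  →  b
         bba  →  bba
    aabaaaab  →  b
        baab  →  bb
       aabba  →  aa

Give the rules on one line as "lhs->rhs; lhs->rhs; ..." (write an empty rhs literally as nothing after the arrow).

  | aab => ab => b
  | bbb => aa
  | abbabb => abb => ε
  | bbab => bbb => aa

ab->b; aba->; abb->; bbb->aa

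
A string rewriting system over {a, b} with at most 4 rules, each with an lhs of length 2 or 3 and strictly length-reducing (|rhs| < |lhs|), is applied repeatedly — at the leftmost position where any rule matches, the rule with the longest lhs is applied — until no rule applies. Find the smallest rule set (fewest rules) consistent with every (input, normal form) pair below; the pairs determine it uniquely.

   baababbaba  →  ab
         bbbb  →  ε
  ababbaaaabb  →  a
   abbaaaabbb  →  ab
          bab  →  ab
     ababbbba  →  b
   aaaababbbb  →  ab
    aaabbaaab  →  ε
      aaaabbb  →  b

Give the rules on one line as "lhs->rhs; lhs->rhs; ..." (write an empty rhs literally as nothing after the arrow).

  | baababbaba => bababbaba => ababbaba => aabbaba => baba => aba => ab
  | bbbb => bb => ε
  | ababbaaaabb => aabbaaaabb => baaaabb => baaabb => baabb => babb => abb => a
  | abbaaaabbb => aaaaabbb => aaabb => ab

aab->; ba->b; bab->ab; bb->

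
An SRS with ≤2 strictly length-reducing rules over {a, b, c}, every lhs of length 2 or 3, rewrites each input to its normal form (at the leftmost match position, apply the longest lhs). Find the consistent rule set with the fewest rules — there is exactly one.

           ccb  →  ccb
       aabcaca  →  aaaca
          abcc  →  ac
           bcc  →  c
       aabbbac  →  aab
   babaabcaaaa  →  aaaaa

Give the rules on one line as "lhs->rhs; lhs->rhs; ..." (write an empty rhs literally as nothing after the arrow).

ba->; bc->

  | ccb
  | aabcaca => aaaca
  | abcc => ac
  | bcc => c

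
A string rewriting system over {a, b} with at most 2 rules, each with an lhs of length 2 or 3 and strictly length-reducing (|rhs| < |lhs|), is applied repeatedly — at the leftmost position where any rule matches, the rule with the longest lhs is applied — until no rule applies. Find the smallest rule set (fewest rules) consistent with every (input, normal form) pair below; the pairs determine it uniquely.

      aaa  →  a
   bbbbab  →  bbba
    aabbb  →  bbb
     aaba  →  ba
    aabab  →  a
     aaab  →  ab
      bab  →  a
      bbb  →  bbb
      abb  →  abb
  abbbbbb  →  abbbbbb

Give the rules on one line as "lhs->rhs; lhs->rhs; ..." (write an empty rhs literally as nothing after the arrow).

  | aaa => a
  | bbbbab => bbba
  | aabbb => bbb
  | aaba => ba

aa->; bab->a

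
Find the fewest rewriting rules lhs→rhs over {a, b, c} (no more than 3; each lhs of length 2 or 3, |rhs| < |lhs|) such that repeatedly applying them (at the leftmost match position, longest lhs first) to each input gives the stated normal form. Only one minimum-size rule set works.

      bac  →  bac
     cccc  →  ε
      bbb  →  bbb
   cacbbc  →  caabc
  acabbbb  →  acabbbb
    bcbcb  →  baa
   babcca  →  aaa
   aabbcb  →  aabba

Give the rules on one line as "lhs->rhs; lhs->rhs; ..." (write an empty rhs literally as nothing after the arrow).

  | bac
  | cccc => cc => ε
  | bbb
  | cacbbc => caabc

bab->aa; cb->a; cc->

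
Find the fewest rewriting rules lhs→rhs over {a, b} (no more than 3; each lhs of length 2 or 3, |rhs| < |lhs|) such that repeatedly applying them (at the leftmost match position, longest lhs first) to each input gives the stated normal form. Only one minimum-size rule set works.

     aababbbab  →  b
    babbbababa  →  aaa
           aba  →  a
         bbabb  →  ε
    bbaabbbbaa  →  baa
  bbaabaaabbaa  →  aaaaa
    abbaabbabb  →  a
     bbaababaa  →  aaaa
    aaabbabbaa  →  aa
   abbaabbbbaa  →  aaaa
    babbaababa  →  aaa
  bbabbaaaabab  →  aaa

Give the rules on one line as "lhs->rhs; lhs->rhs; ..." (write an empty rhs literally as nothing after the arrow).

  | aababbbab => aabbbab => abbab => bab => b
  | babbbababa => bbbababa => aaababa => aaaba => aaa
  | aba => a
  | bbabb => aabb => ab => ε

ab->; bb->a; bbb->aa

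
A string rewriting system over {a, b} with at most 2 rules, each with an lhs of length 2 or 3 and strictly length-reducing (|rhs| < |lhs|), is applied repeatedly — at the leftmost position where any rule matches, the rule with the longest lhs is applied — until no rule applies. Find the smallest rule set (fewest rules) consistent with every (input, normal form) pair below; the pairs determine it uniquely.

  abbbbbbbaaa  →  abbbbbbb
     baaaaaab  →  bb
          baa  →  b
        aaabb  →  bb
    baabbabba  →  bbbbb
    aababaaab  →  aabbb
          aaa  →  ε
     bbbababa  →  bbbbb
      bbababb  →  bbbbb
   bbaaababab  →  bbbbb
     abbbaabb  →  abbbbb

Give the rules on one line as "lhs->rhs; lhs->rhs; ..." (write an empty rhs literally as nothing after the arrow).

aaa->; ba->b

  | abbbbbbbaaa => abbbbbbbaa => abbbbbbba => abbbbbbb
  | baaaaaab => baaaaab => baaaab => baaab => baab => bab => bb
  | baa => ba => b
  | aaabb => bb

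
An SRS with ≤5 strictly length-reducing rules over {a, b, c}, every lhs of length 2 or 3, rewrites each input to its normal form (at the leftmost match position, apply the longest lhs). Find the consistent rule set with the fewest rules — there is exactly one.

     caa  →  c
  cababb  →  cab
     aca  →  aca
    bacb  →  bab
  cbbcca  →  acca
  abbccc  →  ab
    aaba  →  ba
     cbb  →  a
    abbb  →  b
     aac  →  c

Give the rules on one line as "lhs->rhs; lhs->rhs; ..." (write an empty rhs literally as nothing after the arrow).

aa->; bb->a; cb->b; ccc->ab

  | caa => c
  | cababb => cabaa => cab
  | aca
  | bacb => bab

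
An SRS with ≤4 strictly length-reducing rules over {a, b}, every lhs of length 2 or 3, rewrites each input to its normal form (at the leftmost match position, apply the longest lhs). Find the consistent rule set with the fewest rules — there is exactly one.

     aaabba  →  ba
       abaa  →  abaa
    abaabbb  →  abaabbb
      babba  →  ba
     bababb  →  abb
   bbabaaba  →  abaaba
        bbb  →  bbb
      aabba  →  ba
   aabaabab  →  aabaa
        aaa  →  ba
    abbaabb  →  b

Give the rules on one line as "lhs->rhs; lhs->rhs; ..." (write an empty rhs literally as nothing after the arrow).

aaa->ba; bab->; bba->a

  | aaabba => babba => ba
  | abaa
  | abaabbb
  | babba => ba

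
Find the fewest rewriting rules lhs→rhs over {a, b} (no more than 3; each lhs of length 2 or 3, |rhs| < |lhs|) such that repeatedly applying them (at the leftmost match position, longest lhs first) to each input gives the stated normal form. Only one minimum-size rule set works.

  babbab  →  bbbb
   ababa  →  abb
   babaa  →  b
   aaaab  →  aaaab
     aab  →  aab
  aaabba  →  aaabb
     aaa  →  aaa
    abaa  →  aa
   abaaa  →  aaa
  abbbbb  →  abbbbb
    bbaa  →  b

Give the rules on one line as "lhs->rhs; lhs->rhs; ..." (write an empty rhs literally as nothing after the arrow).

  | babbab => bbbab => bbbb
  | ababa => abba => abb
  | babaa => bbaa => ba => b
  | aaaab

ba->b; baa->a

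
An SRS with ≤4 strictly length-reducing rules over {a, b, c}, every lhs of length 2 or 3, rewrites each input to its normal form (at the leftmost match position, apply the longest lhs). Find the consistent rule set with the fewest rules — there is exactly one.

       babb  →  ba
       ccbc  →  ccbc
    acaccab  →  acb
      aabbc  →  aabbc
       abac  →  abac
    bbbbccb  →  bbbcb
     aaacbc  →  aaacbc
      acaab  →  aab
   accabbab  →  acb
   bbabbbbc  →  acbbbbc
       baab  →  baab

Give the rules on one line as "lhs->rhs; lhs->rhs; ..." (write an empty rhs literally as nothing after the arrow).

  | babb => bab => ba
  | ccbc
  | acaccab => accab => acb
  | aabbc

bab->ba; bba->ac; bcc->c; ca->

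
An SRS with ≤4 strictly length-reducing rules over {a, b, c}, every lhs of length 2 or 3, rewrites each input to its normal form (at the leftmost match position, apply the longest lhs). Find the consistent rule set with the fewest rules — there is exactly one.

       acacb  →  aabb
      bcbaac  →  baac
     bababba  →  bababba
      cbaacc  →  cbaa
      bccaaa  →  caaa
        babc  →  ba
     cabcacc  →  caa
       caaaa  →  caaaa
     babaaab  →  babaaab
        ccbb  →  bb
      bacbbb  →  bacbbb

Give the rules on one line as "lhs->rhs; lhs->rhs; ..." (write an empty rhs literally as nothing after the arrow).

bc->; cac->ab; cc->

  | acacb => aabb
  | bcbaac => baac
  | bababba
  | cbaacc => cbaa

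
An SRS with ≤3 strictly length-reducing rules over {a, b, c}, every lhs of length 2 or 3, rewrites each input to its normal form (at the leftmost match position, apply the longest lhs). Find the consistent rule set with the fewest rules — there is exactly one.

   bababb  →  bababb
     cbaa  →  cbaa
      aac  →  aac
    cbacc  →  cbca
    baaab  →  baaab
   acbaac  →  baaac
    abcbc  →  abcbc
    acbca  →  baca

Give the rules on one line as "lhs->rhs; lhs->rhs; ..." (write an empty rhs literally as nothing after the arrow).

  | bababb
  | cbaa
  | aac
  | cbacc => cbca

acb->ba; acc->ca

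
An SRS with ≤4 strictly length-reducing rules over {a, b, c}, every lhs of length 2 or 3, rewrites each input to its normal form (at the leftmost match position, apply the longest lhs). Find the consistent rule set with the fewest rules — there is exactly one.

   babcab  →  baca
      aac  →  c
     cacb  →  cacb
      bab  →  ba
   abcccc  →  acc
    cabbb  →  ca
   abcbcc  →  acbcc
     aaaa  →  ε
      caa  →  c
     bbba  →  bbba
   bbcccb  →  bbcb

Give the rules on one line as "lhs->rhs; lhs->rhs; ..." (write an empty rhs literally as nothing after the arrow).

aa->; ab->a; ccc->c

  | babcab => bacab => baca
  | aac => c
  | cacb
  | bab => ba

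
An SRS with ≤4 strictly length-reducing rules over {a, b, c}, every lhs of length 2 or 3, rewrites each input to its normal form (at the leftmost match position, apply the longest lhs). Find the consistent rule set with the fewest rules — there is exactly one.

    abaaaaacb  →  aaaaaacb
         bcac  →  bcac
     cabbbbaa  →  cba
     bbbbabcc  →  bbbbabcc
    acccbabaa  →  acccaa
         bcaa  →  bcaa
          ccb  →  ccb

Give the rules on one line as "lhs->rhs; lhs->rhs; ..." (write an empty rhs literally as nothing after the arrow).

aba->aa; abb->; baa->a

  | abaaaaacb => aaaaaacb
  | bcac
  | cabbbbaa => cbbaa => cba
  | bbbbabcc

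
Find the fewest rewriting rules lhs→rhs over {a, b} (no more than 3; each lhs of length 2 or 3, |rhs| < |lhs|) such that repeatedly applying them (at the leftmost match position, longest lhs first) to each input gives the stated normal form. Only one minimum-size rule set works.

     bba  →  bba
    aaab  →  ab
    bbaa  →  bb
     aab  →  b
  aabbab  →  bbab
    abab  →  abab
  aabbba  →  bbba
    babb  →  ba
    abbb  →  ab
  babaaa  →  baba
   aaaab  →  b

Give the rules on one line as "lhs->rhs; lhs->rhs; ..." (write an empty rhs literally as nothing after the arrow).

  | bba
  | aaab => ab
  | bbaa => bb
  | aab => b

aa->; abb->a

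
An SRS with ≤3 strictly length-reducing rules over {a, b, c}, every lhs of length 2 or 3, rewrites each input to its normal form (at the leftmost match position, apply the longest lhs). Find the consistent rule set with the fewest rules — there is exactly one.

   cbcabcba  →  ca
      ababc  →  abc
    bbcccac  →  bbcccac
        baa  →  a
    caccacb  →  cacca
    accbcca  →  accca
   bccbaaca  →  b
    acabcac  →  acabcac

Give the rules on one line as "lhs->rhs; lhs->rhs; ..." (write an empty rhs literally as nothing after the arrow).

  | cbcabcba => cabcba => caba => ca
  | ababc => abc
  | bbcccac
  | baa => a

aac->bb; ba->; cb->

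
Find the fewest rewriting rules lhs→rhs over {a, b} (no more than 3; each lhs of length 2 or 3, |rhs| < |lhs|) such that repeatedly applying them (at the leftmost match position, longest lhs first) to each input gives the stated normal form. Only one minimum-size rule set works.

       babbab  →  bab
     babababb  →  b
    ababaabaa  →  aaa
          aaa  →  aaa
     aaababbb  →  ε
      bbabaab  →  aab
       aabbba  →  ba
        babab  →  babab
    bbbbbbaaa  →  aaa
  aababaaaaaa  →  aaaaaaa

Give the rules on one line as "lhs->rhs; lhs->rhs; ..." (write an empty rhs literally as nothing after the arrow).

  | babbab => bbbab => bab
  | babababb => bababbb => babbbb => bbbbb => bbb => b
  | ababaabaa => abaabaa => aabaa => aaa
  | aaa

abb->bb; baa->a; bb->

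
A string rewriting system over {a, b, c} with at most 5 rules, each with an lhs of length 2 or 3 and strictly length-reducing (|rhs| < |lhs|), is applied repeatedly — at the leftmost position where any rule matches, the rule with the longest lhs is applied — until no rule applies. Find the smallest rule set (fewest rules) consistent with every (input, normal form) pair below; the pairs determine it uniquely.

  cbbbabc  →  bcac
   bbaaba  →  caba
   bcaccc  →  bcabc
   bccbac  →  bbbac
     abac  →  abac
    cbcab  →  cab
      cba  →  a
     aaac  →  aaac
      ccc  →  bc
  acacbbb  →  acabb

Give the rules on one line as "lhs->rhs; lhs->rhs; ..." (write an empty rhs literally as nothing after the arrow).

baa->ab; bab->ca; cb->; cc->b

  | cbbbabc => bbabc => bcac
  | bbaaba => babba => caba
  | bcaccc => bcabc
  | bccbac => bbbac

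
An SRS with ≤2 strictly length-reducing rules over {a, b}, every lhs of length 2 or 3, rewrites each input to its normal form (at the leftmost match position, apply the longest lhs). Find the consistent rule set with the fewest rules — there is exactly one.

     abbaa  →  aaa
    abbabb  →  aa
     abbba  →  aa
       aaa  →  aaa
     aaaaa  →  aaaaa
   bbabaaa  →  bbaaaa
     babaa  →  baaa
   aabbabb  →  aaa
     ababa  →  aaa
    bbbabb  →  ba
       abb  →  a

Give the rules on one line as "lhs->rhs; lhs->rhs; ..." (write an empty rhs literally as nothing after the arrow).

  | abbaa => abaa => aaa
  | abbabb => ababb => aabb => aab => aa
  | abbba => abba => aba => aa
  | aaa

ab->a; bbb->b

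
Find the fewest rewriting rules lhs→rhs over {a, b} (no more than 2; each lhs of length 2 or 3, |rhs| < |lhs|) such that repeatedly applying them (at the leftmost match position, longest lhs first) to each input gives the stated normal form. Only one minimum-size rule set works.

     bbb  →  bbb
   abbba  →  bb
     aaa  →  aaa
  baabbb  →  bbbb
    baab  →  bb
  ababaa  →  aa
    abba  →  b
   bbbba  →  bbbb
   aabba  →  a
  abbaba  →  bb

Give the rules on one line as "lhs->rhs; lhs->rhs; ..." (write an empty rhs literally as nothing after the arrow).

  | bbb
  | abbba => bba => bb
  | aaa
  | baabbb => babbb => bbbb

ab->; ba->b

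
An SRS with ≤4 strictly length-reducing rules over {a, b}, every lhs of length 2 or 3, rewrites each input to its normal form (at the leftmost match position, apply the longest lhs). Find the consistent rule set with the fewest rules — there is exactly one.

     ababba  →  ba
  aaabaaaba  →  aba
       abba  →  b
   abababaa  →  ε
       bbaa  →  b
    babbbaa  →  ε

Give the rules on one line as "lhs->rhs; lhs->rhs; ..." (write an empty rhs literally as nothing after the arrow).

aa->b; bab->aa; bb->

  | ababba => aaaba => baba => aaa => ba
  | aaabaaaba => babaaaba => aaaaaba => baaaba => bbaba => aba
  | abba => aa => b
  | abababaa => aaaabaa => baabaa => bbbaa => baa => bb => ε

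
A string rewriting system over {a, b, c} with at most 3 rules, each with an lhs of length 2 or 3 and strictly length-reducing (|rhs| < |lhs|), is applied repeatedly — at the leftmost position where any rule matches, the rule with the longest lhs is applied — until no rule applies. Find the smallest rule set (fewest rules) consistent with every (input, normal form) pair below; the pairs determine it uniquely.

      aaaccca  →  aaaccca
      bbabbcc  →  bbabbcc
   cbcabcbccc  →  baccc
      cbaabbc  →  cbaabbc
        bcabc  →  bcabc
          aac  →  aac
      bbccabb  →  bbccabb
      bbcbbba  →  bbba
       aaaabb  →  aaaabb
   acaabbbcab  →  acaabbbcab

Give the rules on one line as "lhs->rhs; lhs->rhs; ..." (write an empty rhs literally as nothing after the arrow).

  | aaaccca
  | bbabbcc
  | cbcabcbccc => babcbccc => baccc
  | cbaabbc

bcb->; cbc->b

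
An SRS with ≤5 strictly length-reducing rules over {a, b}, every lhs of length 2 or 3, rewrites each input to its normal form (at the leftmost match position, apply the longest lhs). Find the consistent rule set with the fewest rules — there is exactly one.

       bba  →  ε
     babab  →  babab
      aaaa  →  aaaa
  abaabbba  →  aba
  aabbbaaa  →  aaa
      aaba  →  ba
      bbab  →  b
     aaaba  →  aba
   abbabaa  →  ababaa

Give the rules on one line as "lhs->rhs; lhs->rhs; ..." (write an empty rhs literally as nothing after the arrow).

  | bba => ε
  | babab
  | aaaa
  | abaabbba => abbbba => abbba => abba => aba

aab->b; abb->ab; bba->; bbb->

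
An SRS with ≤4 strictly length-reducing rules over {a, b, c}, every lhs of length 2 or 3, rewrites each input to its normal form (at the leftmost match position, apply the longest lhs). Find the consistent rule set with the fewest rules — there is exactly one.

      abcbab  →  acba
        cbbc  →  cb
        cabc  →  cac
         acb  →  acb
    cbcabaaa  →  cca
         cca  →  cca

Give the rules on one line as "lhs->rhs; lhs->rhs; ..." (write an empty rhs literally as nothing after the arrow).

aaa->c; ab->a; bc->

  | abcbab => acbab => acba
  | cbbc => cb
  | cabc => cac
  | acb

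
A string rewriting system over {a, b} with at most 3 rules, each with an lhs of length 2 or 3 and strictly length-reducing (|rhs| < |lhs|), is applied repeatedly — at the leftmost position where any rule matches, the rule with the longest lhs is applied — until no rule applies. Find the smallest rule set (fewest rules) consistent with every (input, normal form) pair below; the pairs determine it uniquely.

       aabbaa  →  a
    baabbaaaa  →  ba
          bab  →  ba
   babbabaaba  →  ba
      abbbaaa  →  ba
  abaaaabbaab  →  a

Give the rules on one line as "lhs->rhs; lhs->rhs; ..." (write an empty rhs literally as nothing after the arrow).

aa->a; ab->a; abb->

  | aabbaa => abbaa => aa => a
  | baabbaaaa => babbaaaa => baaaa => baaa => baa => ba
  | bab => ba
  | babbabaaba => babaaba => baaaba => baaba => baba => baa => ba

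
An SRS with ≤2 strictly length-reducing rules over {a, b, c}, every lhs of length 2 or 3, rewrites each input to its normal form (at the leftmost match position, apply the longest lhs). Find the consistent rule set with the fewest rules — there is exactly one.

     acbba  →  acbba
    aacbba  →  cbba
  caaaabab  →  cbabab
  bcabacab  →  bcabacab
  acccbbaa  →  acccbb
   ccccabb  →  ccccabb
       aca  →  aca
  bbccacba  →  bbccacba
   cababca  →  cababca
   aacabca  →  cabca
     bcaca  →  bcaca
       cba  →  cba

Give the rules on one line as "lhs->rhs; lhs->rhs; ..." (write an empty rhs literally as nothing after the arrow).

aa->; aaa->b

  | acbba
  | aacbba => cbba
  | caaaabab => cbabab
  | bcabacab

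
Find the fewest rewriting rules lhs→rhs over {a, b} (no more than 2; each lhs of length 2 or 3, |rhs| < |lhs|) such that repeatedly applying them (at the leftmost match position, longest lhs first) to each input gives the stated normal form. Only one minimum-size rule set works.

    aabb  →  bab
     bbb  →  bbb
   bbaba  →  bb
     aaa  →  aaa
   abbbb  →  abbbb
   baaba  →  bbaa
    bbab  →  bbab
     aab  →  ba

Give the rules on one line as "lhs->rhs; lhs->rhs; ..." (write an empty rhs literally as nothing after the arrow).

aab->ba; aba->

  | aabb => bab
  | bbb
  | bbaba => bb
  | aaa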